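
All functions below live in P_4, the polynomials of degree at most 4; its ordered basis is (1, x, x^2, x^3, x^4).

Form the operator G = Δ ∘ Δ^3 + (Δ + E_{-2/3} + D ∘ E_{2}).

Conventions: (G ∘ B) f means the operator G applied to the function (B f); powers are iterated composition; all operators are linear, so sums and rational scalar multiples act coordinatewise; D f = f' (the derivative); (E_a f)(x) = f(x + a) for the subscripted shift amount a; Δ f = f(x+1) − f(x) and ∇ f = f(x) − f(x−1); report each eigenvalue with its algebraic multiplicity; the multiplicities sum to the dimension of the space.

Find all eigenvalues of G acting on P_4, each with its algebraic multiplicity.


image of 1: 1
image of x: x + 4/3
image of x^2: x^2 + (8/3)x + 49/9
image of x^3: x^3 + 4x^2 + (49/3)x + 343/27
image of x^4: x^4 + (16/3)x^3 + (98/3)x^2 + (1372/27)x + 4633/81
the matrix is upper triangular; its diagonal is (1, 1, 1, 1, 1)
for a triangular matrix the eigenvalues are the diagonal entries, with algebraic multiplicity their repetition count

λ = 1 (multiplicity 5)


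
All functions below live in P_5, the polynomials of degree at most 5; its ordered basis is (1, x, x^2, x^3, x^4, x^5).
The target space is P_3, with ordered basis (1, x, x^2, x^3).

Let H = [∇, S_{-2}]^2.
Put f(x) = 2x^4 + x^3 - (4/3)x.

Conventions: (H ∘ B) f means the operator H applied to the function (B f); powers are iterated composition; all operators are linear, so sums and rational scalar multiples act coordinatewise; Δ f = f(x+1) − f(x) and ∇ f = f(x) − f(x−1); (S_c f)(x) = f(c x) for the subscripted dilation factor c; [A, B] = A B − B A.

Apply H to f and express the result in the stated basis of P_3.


the image equals g(x) = -6912x^2 + 1296x - 1674

S_{-2} f = 32x^4 - 8x^3 + (8/3)x
∇ S_{-2} f = 128x^3 - 216x^2 + 152x - 112/3
∇ f = 8x^3 - 9x^2 + 5x - 7/3
S_{-2} ∇ f = -64x^3 - 36x^2 - 10x - 7/3
[∇, S_{-2}] f = 192x^3 - 180x^2 + 162x - 35
S_{-2} [∇, S_{-2}] f = -1536x^3 - 720x^2 - 324x - 35
∇ S_{-2} [∇, S_{-2}] f = -4608x^2 + 3168x - 1140
∇ [∇, S_{-2}] f = 576x^2 - 936x + 534
S_{-2} ∇ [∇, S_{-2}] f = 2304x^2 + 1872x + 534
[∇, S_{-2}] [∇, S_{-2}] f = -6912x^2 + 1296x - 1674


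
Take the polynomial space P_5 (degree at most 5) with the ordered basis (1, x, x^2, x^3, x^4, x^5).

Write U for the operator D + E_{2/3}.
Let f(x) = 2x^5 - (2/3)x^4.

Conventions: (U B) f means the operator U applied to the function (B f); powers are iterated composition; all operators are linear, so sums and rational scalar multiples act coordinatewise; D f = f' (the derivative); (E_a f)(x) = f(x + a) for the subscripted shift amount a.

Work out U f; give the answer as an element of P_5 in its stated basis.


D f = 10x^4 - (8/3)x^3
E_{2/3} f = 2x^5 + 6x^4 + (64/9)x^3 + (112/27)x^2 + (32/27)x + 32/243
(D + E_{2/3}) f = 2x^5 + 16x^4 + (40/9)x^3 + (112/27)x^2 + (32/27)x + 32/243

g(x) = 2x^5 + 16x^4 + (40/9)x^3 + (112/27)x^2 + (32/27)x + 32/243


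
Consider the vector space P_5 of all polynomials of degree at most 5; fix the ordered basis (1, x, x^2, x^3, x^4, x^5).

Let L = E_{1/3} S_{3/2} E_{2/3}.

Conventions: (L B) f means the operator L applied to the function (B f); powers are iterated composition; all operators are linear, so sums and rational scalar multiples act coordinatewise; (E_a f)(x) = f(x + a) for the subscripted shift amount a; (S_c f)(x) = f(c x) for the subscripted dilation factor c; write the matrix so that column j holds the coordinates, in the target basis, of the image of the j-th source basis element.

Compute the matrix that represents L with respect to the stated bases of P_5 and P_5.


image of 1: 1
image of x: (3/2)x + 7/6
image of x^2: (9/4)x^2 + (7/2)x + 49/36
image of x^3: (27/8)x^3 + (63/8)x^2 + (49/8)x + 343/216
image of x^4: (81/16)x^4 + (63/4)x^3 + (147/8)x^2 + (343/36)x + 2401/1296
image of x^5: (243/32)x^5 + (945/32)x^4 + (735/16)x^3 + (1715/48)x^2 + (12005/864)x + 16807/7776
each image's coordinates form column j of the matrix

the matrix is [[1, 7/6, 49/36, 343/216, 2401/1296, 16807/7776]; [0, 3/2, 7/2, 49/8, 343/36, 12005/864]; [0, 0, 9/4, 63/8, 147/8, 1715/48]; [0, 0, 0, 27/8, 63/4, 735/16]; [0, 0, 0, 0, 81/16, 945/32]; [0, 0, 0, 0, 0, 243/32]] (rows listed top to bottom)


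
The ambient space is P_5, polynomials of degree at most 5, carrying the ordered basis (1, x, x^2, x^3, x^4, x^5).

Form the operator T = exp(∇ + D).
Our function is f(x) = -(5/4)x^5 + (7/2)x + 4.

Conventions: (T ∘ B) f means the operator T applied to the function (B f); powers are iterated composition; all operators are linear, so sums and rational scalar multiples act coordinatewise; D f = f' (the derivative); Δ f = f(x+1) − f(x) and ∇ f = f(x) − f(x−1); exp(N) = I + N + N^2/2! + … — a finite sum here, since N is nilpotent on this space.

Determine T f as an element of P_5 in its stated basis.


order-1 term: -(25/2)x^4 + (25/2)x^3 - (25/2)x^2 + (25/4)x + 23/4
order-2 term: -50x^3 + 75x^2 - (275/4)x + 25
order-3 term: -100x^2 + 150x - 175/2
order-4 term: -100x + 100
order-5 term: -40
the series for exp(∇ + D) f terminates at order 5
exp(∇ + D) f = -(5/4)x^5 - (25/2)x^4 - (75/2)x^3 - (75/2)x^2 - 9x + 29/4

g(x) = -(5/4)x^5 - (25/2)x^4 - (75/2)x^3 - (75/2)x^2 - 9x + 29/4


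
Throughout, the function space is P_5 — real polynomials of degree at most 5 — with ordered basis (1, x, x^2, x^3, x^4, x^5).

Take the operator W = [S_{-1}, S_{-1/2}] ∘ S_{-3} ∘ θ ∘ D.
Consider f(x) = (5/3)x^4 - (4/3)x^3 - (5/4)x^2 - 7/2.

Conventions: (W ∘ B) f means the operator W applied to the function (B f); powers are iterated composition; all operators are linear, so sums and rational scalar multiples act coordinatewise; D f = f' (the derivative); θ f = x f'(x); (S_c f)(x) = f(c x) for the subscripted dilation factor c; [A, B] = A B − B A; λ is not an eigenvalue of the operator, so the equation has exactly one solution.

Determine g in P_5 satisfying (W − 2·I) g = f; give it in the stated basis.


write g with unknown coordinates in the stated basis and equate coefficients in (W − 2·I) g = f
solving from the highest basis element down gives g = -(5/6)x^4 + (2/3)x^3 + (5/8)x^2 + 7/4
check: W g = 0
so W g − 2·g = (5/3)x^4 - (4/3)x^3 - (5/4)x^2 - 7/2 = f ✓

the image equals g(x) = -(5/6)x^4 + (2/3)x^3 + (5/8)x^2 + 7/4


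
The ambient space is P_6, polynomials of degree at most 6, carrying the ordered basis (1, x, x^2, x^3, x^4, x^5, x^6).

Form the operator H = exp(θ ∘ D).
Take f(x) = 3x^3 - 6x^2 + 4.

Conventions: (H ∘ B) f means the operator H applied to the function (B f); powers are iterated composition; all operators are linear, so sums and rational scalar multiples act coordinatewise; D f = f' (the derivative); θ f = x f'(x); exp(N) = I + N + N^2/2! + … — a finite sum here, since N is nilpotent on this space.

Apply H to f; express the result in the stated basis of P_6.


order-1 term: 18x^2 - 12x
order-2 term: 18x
the series for exp(θ ∘ D) f terminates at order 2
exp(θ ∘ D) f = 3x^3 + 12x^2 + 6x + 4

g(x) = 3x^3 + 12x^2 + 6x + 4


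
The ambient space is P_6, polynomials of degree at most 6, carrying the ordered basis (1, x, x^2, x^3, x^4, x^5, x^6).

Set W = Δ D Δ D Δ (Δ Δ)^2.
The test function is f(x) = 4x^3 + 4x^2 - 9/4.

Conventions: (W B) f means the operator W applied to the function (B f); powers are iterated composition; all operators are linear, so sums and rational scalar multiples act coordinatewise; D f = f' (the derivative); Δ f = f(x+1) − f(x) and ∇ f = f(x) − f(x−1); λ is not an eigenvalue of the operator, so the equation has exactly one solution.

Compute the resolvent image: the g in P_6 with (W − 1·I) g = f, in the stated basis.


write g with unknown coordinates in the stated basis and equate coefficients in (W − 1·I) g = f
solving from the highest basis element down gives g = -4x^3 - 4x^2 + 9/4
check: W g = 0
so W g − 1·g = 4x^3 + 4x^2 - 9/4 = f ✓

g(x) = -4x^3 - 4x^2 + 9/4


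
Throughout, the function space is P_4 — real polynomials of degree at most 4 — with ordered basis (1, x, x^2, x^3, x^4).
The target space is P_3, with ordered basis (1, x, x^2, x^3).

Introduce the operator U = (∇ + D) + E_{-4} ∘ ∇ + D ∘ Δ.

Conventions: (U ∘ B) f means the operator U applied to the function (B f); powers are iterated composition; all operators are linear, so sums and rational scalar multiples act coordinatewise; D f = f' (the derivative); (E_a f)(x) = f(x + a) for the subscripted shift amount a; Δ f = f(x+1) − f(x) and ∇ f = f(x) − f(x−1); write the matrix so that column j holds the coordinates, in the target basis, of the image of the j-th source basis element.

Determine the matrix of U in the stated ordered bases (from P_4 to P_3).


image of 1: 0
image of x: 3
image of x^2: 6x - 8
image of x^3: 9x^2 - 24x + 65
image of x^4: 12x^3 - 48x^2 + 260x - 366
each image's coordinates form column j of the matrix

the matrix is [[0, 3, -8, 65, -366]; [0, 0, 6, -24, 260]; [0, 0, 0, 9, -48]; [0, 0, 0, 0, 12]] (rows listed top to bottom)


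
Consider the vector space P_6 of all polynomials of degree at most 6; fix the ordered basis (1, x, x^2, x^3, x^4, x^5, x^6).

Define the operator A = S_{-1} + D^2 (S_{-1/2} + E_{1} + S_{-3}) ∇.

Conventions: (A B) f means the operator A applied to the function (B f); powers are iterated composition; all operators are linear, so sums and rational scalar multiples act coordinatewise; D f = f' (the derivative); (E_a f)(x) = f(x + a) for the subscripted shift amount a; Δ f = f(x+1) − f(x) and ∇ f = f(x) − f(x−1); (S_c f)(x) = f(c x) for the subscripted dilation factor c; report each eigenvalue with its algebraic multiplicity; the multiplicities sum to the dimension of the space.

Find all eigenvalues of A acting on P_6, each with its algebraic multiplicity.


λ = -1 (multiplicity 3), λ = 1 (multiplicity 4)

image of 1: 1
image of x: -x
image of x^2: x^2
image of x^3: -x^3 + 123/2
image of x^4: x^4 - 627x - 99
image of x^5: -x^5 + (19695/4)x^2 + (3375/2)x + 205
image of x^6: x^6 - (116175/4)x^3 - (57645/4)x^2 - 3135x - 495/2
the matrix is upper triangular; its diagonal is (1, -1, 1, -1, 1, -1, 1)
for a triangular matrix the eigenvalues are the diagonal entries, with algebraic multiplicity their repetition count


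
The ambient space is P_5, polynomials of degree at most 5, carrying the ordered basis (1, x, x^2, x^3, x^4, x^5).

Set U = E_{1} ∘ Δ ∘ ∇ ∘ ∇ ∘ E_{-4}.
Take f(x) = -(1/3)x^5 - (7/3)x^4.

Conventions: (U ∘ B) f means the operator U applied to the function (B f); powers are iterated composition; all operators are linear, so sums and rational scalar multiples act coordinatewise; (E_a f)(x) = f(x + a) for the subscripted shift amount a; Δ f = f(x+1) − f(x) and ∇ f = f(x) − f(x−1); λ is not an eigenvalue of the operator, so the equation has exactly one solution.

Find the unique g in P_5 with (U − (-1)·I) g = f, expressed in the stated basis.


write g with unknown coordinates in the stated basis and equate coefficients in (U − (-1)·I) g = f
solving from the highest basis element down gives g = -(1/3)x^5 - (7/3)x^4 + 20x^2 - 84x + 54
check: U g = -20x^2 + 84x - 54
so U g − (-1)·g = -(1/3)x^5 - (7/3)x^4 = f ✓

the image equals g(x) = -(1/3)x^5 - (7/3)x^4 + 20x^2 - 84x + 54


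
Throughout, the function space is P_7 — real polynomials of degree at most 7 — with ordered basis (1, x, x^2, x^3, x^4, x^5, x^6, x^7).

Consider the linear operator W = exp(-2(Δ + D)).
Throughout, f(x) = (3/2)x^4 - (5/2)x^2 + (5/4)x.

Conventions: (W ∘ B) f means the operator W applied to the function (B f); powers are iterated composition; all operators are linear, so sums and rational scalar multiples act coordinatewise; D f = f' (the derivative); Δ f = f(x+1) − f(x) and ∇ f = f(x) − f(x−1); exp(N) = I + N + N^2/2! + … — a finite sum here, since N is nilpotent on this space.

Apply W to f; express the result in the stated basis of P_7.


the result is g(x) = (3/2)x^4 - 24x^3 + (247/2)x^2 - (923/4)x + 119

order-1 term: -24x^3 - 18x^2 + 8x - 3
order-2 term: 144x^2 + 144x + 26
order-3 term: -384x - 288
order-4 term: 384
the series for exp(-2(Δ + D)) f terminates at order 4
exp(-2(Δ + D)) f = (3/2)x^4 - 24x^3 + (247/2)x^2 - (923/4)x + 119


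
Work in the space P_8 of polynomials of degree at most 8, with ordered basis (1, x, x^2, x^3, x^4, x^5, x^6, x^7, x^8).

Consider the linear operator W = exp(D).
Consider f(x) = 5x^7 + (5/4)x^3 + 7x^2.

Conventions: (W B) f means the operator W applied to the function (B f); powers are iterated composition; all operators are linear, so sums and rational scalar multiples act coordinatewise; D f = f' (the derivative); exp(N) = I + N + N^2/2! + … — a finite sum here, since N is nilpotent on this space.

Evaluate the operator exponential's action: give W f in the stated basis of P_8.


the result is g(x) = 5x^7 + 35x^6 + 105x^5 + 175x^4 + (705/4)x^3 + (463/4)x^2 + (211/4)x + 53/4

order-1 term: 35x^6 + (15/4)x^2 + 14x
order-2 term: 105x^5 + (15/4)x + 7
order-3 term: 175x^4 + 5/4
order-4 term: 175x^3
order-5 term: 105x^2
order-6 term: 35x
order-7 term: 5
the series for exp(D) f terminates at order 7
exp(D) f = 5x^7 + 35x^6 + 105x^5 + 175x^4 + (705/4)x^3 + (463/4)x^2 + (211/4)x + 53/4


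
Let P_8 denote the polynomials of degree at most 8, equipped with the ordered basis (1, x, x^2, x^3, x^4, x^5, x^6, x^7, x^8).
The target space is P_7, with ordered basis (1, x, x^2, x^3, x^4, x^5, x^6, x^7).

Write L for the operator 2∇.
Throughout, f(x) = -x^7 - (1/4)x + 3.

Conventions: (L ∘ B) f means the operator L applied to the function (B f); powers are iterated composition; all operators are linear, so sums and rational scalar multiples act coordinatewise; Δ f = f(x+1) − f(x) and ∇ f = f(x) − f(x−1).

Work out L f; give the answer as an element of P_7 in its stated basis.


∇ f = -7x^6 + 21x^5 - 35x^4 + 35x^3 - 21x^2 + 7x - 5/4
(2∇) f = -14x^6 + 42x^5 - 70x^4 + 70x^3 - 42x^2 + 14x - 5/2

g(x) = -14x^6 + 42x^5 - 70x^4 + 70x^3 - 42x^2 + 14x - 5/2


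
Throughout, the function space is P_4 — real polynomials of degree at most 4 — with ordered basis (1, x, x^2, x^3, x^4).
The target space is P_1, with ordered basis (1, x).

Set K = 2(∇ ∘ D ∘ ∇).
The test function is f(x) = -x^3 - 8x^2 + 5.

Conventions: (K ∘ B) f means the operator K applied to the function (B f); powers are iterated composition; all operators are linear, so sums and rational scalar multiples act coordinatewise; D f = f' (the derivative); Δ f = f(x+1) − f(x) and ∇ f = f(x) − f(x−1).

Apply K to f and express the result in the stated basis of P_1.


∇ f = -3x^2 - 13x + 7
D ∇ f = -6x - 13
∇ D ∇ f = -6
(2(∇ ∘ D ∘ ∇)) f = -12

the result is g(x) = -12


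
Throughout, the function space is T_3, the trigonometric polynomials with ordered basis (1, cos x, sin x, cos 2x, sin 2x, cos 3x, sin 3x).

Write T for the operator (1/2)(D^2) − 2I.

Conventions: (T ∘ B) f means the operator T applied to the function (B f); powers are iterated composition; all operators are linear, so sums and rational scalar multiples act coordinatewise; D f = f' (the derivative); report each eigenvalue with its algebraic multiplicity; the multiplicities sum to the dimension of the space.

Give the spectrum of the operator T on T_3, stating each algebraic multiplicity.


image of 1: -2
image of cos x: -(5/2)cos x
image of sin x: -(5/2)sin x
image of cos 2x: -4cos 2x
image of sin 2x: -4sin 2x
image of cos 3x: -(13/2)cos 3x
image of sin 3x: -(13/2)sin 3x
the matrix is diagonal; its diagonal is (-2, -5/2, -5/2, -4, -4, -13/2, -13/2)
for a triangular matrix the eigenvalues are the diagonal entries, with algebraic multiplicity their repetition count

λ = -13/2 (multiplicity 2), λ = -4 (multiplicity 2), λ = -5/2 (multiplicity 2), λ = -2 (multiplicity 1)


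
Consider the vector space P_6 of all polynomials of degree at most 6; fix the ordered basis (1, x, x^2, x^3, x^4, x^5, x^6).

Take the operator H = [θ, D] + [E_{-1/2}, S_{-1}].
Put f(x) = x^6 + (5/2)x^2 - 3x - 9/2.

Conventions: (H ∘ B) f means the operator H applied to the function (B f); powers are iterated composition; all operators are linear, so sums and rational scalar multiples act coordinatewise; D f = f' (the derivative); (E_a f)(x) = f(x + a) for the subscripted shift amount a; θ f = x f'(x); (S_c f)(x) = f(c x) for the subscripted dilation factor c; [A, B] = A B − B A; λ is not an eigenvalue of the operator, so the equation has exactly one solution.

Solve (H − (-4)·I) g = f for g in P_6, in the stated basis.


g(x) = (1/4)x^6 + (3/4)x^5 + (5/16)x^3 + (5/32)x^2 - (73/128)x - 37/32

write g with unknown coordinates in the stated basis and equate coefficients in (H − (-4)·I) g = f
solving from the highest basis element down gives g = (1/4)x^6 + (3/4)x^5 + (5/16)x^3 + (5/32)x^2 - (73/128)x - 37/32
check: H g = -3x^5 - (5/4)x^3 + (15/8)x^2 - (23/32)x + 1/8
so H g − (-4)·g = x^6 + (5/2)x^2 - 3x - 9/2 = f ✓


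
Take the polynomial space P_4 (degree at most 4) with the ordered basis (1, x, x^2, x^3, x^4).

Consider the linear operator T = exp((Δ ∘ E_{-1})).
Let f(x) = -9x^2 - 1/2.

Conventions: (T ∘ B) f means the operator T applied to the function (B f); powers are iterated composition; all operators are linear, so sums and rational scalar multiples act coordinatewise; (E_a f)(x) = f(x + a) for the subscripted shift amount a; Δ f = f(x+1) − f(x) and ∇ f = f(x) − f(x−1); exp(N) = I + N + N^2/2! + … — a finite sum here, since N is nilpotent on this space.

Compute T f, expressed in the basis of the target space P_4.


order-1 term: -18x + 9
order-2 term: -9
the series for exp((Δ ∘ E_{-1})) f terminates at order 2
exp((Δ ∘ E_{-1})) f = -9x^2 - 18x - 1/2

g(x) = -9x^2 - 18x - 1/2


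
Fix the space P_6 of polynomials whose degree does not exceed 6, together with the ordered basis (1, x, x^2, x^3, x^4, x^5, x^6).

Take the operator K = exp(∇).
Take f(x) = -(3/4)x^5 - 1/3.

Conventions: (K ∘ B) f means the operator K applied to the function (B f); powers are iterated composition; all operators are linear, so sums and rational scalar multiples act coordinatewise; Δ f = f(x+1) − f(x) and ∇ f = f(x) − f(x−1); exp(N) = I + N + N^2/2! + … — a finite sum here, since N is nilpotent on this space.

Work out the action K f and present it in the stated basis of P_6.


order-1 term: -(15/4)x^4 + (15/2)x^3 - (15/2)x^2 + (15/4)x - 3/4
order-2 term: -(15/2)x^3 + (45/2)x^2 - (105/4)x + 45/4
order-3 term: -(15/2)x^2 + (45/2)x - 75/4
order-4 term: -(15/4)x + 15/2
order-5 term: -3/4
the series for exp(∇) f terminates at order 5
exp(∇) f = -(3/4)x^5 - (15/4)x^4 + (15/2)x^2 - (15/4)x - 11/6

g(x) = -(3/4)x^5 - (15/4)x^4 + (15/2)x^2 - (15/4)x - 11/6


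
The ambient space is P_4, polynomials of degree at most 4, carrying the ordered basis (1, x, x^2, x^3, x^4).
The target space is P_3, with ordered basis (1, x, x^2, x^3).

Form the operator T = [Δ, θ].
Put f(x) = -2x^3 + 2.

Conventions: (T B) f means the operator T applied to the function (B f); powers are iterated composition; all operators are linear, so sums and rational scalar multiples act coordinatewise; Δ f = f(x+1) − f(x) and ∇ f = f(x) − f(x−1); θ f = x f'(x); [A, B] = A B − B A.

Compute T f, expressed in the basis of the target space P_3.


θ f = -6x^3
Δ θ f = -18x^2 - 18x - 6
Δ f = -6x^2 - 6x - 2
θ Δ f = -12x^2 - 6x
[Δ, θ] f = -6x^2 - 12x - 6

g(x) = -6x^2 - 12x - 6


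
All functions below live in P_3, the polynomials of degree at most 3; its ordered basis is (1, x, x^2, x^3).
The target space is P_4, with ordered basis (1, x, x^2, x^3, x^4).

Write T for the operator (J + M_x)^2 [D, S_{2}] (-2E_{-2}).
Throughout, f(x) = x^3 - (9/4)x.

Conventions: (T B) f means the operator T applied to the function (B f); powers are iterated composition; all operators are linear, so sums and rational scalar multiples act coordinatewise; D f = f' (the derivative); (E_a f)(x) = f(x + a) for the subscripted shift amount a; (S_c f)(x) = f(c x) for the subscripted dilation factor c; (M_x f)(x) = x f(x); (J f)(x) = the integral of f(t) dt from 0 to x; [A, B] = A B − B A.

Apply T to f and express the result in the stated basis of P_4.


E_{-2} f = x^3 - 6x^2 + (39/4)x - 7/2
(-2E_{-2}) f = -2x^3 + 12x^2 - (39/2)x + 7
S_{2} (-2E_{-2}) f = -16x^3 + 48x^2 - 39x + 7
D S_{2} (-2E_{-2}) f = -48x^2 + 96x - 39
D (-2E_{-2}) f = -6x^2 + 24x - 39/2
S_{2} D (-2E_{-2}) f = -24x^2 + 48x - 39/2
[D, S_{2}] (-2E_{-2}) f = -24x^2 + 48x - 39/2
J ([D, S_{2}] (-2E_{-2})) f = -8x^3 + 24x^2 - (39/2)x
M_x ([D, S_{2}] (-2E_{-2})) f = -24x^3 + 48x^2 - (39/2)x
(J + M_x) ([D, S_{2}] (-2E_{-2})) f = -32x^3 + 72x^2 - 39x
J (J + M_x) ([D, S_{2}] (-2E_{-2})) f = -8x^4 + 24x^3 - (39/2)x^2
M_x (J + M_x) ([D, S_{2}] (-2E_{-2})) f = -32x^4 + 72x^3 - 39x^2
(J + M_x) (J + M_x) ([D, S_{2}] (-2E_{-2})) f = -40x^4 + 96x^3 - (117/2)x^2

the result is g(x) = -40x^4 + 96x^3 - (117/2)x^2


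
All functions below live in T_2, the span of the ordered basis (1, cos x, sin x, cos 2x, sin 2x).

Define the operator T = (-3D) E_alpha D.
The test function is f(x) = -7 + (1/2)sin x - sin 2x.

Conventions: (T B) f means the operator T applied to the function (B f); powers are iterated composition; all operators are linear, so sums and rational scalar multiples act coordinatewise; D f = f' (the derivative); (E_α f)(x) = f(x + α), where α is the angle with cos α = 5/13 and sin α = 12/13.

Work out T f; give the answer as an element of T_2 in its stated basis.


the result is g(x) = (18/13)cos x + (15/26)sin x - (1440/169)cos 2x + (1428/169)sin 2x

D f = (1/2)cos x - 2cos 2x
E_alpha D f = (5/26)cos x - (6/13)sin x + (238/169)cos 2x + (240/169)sin 2x
D (E_alpha D) f = -(6/13)cos x - (5/26)sin x + (480/169)cos 2x - (476/169)sin 2x
(-3D) (E_alpha D) f = (18/13)cos x + (15/26)sin x - (1440/169)cos 2x + (1428/169)sin 2x


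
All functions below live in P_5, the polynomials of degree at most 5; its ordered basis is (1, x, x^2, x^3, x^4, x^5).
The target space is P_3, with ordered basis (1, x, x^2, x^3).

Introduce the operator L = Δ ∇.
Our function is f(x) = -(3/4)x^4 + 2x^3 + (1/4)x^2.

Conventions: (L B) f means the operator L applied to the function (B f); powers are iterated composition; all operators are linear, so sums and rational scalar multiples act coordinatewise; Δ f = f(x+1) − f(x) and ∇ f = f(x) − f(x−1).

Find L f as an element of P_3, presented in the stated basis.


the result is g(x) = -9x^2 + 12x - 1

∇ f = -3x^3 + (21/2)x^2 - (17/2)x + 5/2
Δ ∇ f = -9x^2 + 12x - 1


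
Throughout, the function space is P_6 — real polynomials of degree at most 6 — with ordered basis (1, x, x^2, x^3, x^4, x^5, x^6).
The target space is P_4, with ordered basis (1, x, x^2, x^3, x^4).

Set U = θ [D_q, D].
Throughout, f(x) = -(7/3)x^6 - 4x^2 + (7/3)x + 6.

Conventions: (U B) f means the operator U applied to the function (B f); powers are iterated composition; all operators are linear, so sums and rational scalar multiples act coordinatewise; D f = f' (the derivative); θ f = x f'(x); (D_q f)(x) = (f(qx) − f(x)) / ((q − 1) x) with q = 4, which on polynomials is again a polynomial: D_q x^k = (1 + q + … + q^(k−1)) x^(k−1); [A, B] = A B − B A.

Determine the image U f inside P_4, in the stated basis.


the result is g(x) = 44604x^4

D f = -14x^5 - 8x + 7/3
D_q D f = -4774x^4 - 8
D_q f = -3185x^5 - 20x + 7/3
D D_q f = -15925x^4 - 20
[D_q, D] f = 11151x^4 + 12
θ [D_q, D] f = 44604x^4


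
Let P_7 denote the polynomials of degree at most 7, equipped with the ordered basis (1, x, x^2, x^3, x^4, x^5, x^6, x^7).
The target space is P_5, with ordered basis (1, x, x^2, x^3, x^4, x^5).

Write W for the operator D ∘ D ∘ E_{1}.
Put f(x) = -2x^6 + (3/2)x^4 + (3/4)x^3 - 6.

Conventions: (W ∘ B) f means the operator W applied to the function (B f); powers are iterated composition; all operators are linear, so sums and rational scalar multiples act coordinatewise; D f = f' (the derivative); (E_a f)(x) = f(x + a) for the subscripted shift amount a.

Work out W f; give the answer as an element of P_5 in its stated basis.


g(x) = -60x^4 - 240x^3 - 342x^2 - (399/2)x - 75/2

E_{1} f = -2x^6 - 12x^5 - (57/2)x^4 - (133/4)x^3 - (75/4)x^2 - (15/4)x - 23/4
D E_{1} f = -12x^5 - 60x^4 - 114x^3 - (399/4)x^2 - (75/2)x - 15/4
D D E_{1} f = -60x^4 - 240x^3 - 342x^2 - (399/2)x - 75/2


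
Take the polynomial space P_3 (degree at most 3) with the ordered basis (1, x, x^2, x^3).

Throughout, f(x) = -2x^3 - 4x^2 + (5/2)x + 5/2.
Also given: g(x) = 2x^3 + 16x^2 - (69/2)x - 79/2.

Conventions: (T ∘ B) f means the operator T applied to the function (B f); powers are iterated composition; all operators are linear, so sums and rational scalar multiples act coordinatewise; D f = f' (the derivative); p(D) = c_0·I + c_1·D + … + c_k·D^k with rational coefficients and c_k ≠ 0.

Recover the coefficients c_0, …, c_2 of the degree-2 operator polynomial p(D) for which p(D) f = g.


D^0 f = -2x^3 - 4x^2 + (5/2)x + 5/2
D^1 f = -6x^2 - 8x + 5/2
D^2 f = -12x - 8
matching coefficients of g against c_0 f + c_1 Df + … from the top degree down determines the c_i
solution: c_0 = -1, c_1 = -2, c_2 = 4

p(D) = -I − 2·D + 4·D^2, i.e. c_0 = -1, c_1 = -2, c_2 = 4


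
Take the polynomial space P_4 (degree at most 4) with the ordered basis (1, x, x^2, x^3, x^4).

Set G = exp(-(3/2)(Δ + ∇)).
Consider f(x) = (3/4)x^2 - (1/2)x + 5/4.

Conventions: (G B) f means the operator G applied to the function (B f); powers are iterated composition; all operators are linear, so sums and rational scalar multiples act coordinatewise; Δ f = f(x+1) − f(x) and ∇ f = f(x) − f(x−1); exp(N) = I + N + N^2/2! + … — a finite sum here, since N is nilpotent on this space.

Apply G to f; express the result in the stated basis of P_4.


the image equals g(x) = (3/4)x^2 - 5x + 19/2

order-1 term: -(9/2)x + 3/2
order-2 term: 27/4
the series for exp(-(3/2)(Δ + ∇)) f terminates at order 2
exp(-(3/2)(Δ + ∇)) f = (3/4)x^2 - 5x + 19/2


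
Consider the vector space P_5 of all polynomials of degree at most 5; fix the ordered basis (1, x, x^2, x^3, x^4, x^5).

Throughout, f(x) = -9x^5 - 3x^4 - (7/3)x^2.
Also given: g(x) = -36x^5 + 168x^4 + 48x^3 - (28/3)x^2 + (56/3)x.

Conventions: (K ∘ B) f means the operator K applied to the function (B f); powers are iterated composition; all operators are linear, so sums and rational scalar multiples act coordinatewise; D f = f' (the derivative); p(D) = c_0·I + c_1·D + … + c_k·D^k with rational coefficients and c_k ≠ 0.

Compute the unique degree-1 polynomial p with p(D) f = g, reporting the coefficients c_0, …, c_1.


D^0 f = -9x^5 - 3x^4 - (7/3)x^2
D^1 f = -45x^4 - 12x^3 - (14/3)x
matching coefficients of g against c_0 f + c_1 Df + … from the top degree down determines the c_i
solution: c_0 = 4, c_1 = -4

c_0 = 4, c_1 = -4


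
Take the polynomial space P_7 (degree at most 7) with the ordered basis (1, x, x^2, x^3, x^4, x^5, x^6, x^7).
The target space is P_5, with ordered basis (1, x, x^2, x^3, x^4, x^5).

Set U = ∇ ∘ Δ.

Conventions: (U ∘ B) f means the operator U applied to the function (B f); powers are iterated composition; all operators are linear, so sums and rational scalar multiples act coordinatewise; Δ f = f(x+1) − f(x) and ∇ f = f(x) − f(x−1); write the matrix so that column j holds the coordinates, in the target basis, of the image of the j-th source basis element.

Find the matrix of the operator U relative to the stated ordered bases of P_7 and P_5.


image of 1: 0
image of x: 0
image of x^2: 2
image of x^3: 6x
image of x^4: 12x^2 + 2
image of x^5: 20x^3 + 10x
image of x^6: 30x^4 + 30x^2 + 2
image of x^7: 42x^5 + 70x^3 + 14x
each image's coordinates form column j of the matrix

the matrix is [[0, 0, 2, 0, 2, 0, 2, 0]; [0, 0, 0, 6, 0, 10, 0, 14]; [0, 0, 0, 0, 12, 0, 30, 0]; [0, 0, 0, 0, 0, 20, 0, 70]; [0, 0, 0, 0, 0, 0, 30, 0]; [0, 0, 0, 0, 0, 0, 0, 42]] (rows listed top to bottom)


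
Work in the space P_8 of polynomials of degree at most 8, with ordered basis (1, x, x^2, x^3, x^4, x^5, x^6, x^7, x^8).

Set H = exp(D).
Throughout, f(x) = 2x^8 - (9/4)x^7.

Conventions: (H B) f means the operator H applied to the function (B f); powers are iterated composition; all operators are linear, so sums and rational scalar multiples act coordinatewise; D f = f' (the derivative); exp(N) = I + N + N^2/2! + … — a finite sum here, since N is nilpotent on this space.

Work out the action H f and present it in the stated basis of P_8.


order-1 term: 16x^7 - (63/4)x^6
order-2 term: 56x^6 - (189/4)x^5
order-3 term: 112x^5 - (315/4)x^4
order-4 term: 140x^4 - (315/4)x^3
order-5 term: 112x^3 - (189/4)x^2
order-6 term: 56x^2 - (63/4)x
order-7 term: 16x - 9/4
order-8 term: 2
the series for exp(D) f terminates at order 8
exp(D) f = 2x^8 + (55/4)x^7 + (161/4)x^6 + (259/4)x^5 + (245/4)x^4 + (133/4)x^3 + (35/4)x^2 + (1/4)x - 1/4

the result is g(x) = 2x^8 + (55/4)x^7 + (161/4)x^6 + (259/4)x^5 + (245/4)x^4 + (133/4)x^3 + (35/4)x^2 + (1/4)x - 1/4


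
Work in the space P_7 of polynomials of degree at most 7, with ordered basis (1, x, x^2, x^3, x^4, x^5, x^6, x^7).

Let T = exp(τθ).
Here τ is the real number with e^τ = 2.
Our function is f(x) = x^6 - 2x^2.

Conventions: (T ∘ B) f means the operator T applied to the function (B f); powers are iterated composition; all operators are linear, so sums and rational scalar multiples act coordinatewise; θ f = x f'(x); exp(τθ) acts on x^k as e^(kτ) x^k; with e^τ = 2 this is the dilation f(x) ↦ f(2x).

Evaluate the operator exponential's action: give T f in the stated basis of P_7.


the image equals g(x) = 64x^6 - 8x^2

exp(τθ) x^k = e^(kτ) x^k; with e^τ = 2 this sends x^k to 2^k x^k
x^2 ↦ 4 x^2
x^6 ↦ 64 x^6
applying this coordinatewise to f: exp(τθ) f = 64x^6 - 8x^2


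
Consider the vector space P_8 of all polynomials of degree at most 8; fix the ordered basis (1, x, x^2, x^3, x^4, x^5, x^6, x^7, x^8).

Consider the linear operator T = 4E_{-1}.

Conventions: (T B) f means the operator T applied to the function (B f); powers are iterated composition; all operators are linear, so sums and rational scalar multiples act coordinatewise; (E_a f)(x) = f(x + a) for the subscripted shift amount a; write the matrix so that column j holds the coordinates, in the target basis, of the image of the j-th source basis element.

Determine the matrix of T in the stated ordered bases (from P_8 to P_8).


image of 1: 4
image of x: 4x - 4
image of x^2: 4x^2 - 8x + 4
image of x^3: 4x^3 - 12x^2 + 12x - 4
image of x^4: 4x^4 - 16x^3 + 24x^2 - 16x + 4
image of x^5: 4x^5 - 20x^4 + 40x^3 - 40x^2 + 20x - 4
image of x^6: 4x^6 - 24x^5 + 60x^4 - 80x^3 + 60x^2 - 24x + 4
image of x^7: 4x^7 - 28x^6 + 84x^5 - 140x^4 + 140x^3 - 84x^2 + 28x - 4
image of x^8: 4x^8 - 32x^7 + 112x^6 - 224x^5 + 280x^4 - 224x^3 + 112x^2 - 32x + 4
each image's coordinates form column j of the matrix

the matrix is [[4, -4, 4, -4, 4, -4, 4, -4, 4]; [0, 4, -8, 12, -16, 20, -24, 28, -32]; [0, 0, 4, -12, 24, -40, 60, -84, 112]; [0, 0, 0, 4, -16, 40, -80, 140, -224]; [0, 0, 0, 0, 4, -20, 60, -140, 280]; [0, 0, 0, 0, 0, 4, -24, 84, -224]; [0, 0, 0, 0, 0, 0, 4, -28, 112]; [0, 0, 0, 0, 0, 0, 0, 4, -32]; [0, 0, 0, 0, 0, 0, 0, 0, 4]] (rows listed top to bottom)


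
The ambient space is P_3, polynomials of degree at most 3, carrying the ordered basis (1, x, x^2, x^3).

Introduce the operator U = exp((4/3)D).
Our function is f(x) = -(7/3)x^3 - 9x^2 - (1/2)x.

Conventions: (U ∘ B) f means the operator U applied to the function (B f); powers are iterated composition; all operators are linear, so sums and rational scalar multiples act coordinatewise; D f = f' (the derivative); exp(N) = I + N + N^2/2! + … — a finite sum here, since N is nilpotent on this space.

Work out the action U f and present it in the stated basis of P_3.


order-1 term: -(28/3)x^2 - 24x - 2/3
order-2 term: -(112/9)x - 16
order-3 term: -448/81
the series for exp((4/3)D) f terminates at order 3
exp((4/3)D) f = -(7/3)x^3 - (55/3)x^2 - (665/18)x - 1798/81

the image equals g(x) = -(7/3)x^3 - (55/3)x^2 - (665/18)x - 1798/81


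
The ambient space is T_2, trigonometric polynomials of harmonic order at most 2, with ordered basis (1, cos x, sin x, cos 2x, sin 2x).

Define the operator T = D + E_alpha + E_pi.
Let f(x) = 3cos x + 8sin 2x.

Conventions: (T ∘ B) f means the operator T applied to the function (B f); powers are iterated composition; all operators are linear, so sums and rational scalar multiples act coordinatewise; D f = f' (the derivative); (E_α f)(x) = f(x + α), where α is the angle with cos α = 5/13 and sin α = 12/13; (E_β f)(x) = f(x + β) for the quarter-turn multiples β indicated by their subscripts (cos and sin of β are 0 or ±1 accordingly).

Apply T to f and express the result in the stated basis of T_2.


D f = -3sin x + 16cos 2x
E_alpha f = (15/13)cos x - (36/13)sin x + (960/169)cos 2x - (952/169)sin 2x
E_pi f = -3cos x + 8sin 2x
(D + E_alpha + E_pi) f = -(24/13)cos x - (75/13)sin x + (3664/169)cos 2x + (400/169)sin 2x

g(x) = -(24/13)cos x - (75/13)sin x + (3664/169)cos 2x + (400/169)sin 2x


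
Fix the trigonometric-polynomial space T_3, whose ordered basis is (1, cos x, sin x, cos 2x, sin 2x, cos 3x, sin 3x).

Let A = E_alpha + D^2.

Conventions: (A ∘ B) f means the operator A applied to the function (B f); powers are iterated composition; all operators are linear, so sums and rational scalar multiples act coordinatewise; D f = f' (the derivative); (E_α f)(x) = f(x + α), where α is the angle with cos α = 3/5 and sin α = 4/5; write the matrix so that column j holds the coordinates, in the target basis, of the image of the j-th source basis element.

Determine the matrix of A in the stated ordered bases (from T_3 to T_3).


image of 1: 1
image of cos x: -(2/5)cos x - (4/5)sin x
image of sin x: (4/5)cos x - (2/5)sin x
image of cos 2x: -(107/25)cos 2x - (24/25)sin 2x
image of sin 2x: (24/25)cos 2x - (107/25)sin 2x
image of cos 3x: -(1242/125)cos 3x - (44/125)sin 3x
image of sin 3x: (44/125)cos 3x - (1242/125)sin 3x
each image's coordinates form column j of the matrix

the matrix is [[1, 0, 0, 0, 0, 0, 0]; [0, -2/5, 4/5, 0, 0, 0, 0]; [0, -4/5, -2/5, 0, 0, 0, 0]; [0, 0, 0, -107/25, 24/25, 0, 0]; [0, 0, 0, -24/25, -107/25, 0, 0]; [0, 0, 0, 0, 0, -1242/125, 44/125]; [0, 0, 0, 0, 0, -44/125, -1242/125]] (rows listed top to bottom)


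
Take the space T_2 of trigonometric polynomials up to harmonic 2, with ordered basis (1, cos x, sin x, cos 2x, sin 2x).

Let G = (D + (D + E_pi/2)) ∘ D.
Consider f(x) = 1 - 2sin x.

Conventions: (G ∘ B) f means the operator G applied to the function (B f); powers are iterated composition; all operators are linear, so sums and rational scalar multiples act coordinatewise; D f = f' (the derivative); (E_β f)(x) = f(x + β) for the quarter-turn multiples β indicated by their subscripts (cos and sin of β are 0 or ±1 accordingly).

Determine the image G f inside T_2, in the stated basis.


D f = -2cos x
D D f = 2sin x
D D f = 2sin x
E_pi/2 D f = 2sin x
(D + E_pi/2) D f = 4sin x
(D + (D + E_pi/2)) D f = 6sin x

the image equals g(x) = 6sin x


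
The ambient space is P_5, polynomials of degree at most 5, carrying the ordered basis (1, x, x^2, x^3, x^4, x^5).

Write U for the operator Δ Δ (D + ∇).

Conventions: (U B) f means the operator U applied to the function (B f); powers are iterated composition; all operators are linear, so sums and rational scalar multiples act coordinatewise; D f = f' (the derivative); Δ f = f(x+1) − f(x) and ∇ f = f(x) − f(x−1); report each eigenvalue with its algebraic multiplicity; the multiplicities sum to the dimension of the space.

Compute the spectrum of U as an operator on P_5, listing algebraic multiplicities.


λ = 0 (multiplicity 6)

image of 1: 0
image of x: 0
image of x^2: 0
image of x^3: 12
image of x^4: 48x + 36
image of x^5: 120x^2 + 180x + 100
the matrix is upper triangular; its diagonal is (0, 0, 0, 0, 0, 0)
for a triangular matrix the eigenvalues are the diagonal entries, with algebraic multiplicity their repetition count


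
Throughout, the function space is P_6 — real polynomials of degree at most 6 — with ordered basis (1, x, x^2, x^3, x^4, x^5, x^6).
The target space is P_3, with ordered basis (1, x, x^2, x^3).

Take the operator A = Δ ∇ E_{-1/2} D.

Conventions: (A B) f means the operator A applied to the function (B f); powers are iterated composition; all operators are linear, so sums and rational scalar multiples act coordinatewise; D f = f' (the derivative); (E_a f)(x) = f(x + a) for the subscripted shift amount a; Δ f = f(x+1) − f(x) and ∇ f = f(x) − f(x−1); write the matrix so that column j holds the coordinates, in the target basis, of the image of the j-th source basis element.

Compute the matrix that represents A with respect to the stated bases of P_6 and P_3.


image of 1: 0
image of x: 0
image of x^2: 0
image of x^3: 6
image of x^4: 24x - 12
image of x^5: 60x^2 - 60x + 25
image of x^6: 120x^3 - 180x^2 + 150x - 45
each image's coordinates form column j of the matrix

the matrix is [[0, 0, 0, 6, -12, 25, -45]; [0, 0, 0, 0, 24, -60, 150]; [0, 0, 0, 0, 0, 60, -180]; [0, 0, 0, 0, 0, 0, 120]] (rows listed top to bottom)


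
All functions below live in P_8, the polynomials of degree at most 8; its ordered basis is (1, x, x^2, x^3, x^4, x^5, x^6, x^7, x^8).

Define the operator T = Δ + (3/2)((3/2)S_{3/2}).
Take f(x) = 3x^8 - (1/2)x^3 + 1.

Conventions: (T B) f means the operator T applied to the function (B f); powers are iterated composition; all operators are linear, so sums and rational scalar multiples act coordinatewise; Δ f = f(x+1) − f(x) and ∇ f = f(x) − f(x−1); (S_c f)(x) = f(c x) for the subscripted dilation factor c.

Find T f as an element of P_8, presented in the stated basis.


Δ f = 24x^7 + 84x^6 + 168x^5 + 210x^4 + 168x^3 + (165/2)x^2 + (45/2)x + 5/2
S_{3/2} f = (19683/256)x^8 - (27/16)x^3 + 1
((3/2)S_{3/2}) f = (59049/512)x^8 - (81/32)x^3 + 3/2
((3/2)((3/2)S_{3/2})) f = (177147/1024)x^8 - (243/64)x^3 + 9/4
(Δ + (3/2)((3/2)S_{3/2})) f = (177147/1024)x^8 + 24x^7 + 84x^6 + 168x^5 + 210x^4 + (10509/64)x^3 + (165/2)x^2 + (45/2)x + 19/4

the result is g(x) = (177147/1024)x^8 + 24x^7 + 84x^6 + 168x^5 + 210x^4 + (10509/64)x^3 + (165/2)x^2 + (45/2)x + 19/4


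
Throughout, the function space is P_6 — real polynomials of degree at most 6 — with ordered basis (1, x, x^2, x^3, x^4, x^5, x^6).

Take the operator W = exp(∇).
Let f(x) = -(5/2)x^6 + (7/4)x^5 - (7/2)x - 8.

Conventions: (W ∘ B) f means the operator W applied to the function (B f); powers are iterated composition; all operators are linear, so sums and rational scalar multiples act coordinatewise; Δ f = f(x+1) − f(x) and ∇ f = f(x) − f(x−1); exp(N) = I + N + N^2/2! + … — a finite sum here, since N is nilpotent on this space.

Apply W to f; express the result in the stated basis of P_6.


order-1 term: -15x^5 + (185/4)x^4 - (135/2)x^3 + 55x^2 - (95/4)x + 3/4
order-2 term: -(75/2)x^4 + (335/2)x^3 - 315x^2 + (1145/4)x - 415/4
order-3 term: -50x^3 + (485/2)x^2 - (855/2)x + 1075/4
order-4 term: -(75/2)x^2 + (635/4)x - 180
order-5 term: -15x + 157/4
order-6 term: -5/2
the series for exp(∇) f terminates at order 6
exp(∇) f = -(5/2)x^6 - (53/4)x^5 + (35/4)x^4 + 50x^3 - 55x^2 - (99/4)x + 29/2

the result is g(x) = -(5/2)x^6 - (53/4)x^5 + (35/4)x^4 + 50x^3 - 55x^2 - (99/4)x + 29/2


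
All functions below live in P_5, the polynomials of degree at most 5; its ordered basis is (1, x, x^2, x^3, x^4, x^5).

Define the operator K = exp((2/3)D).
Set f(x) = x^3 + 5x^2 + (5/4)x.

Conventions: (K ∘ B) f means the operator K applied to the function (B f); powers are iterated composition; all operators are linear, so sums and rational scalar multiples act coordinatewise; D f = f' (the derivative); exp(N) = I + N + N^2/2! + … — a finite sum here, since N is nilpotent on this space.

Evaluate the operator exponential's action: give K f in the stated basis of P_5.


the image equals g(x) = x^3 + 7x^2 + (37/4)x + 181/54

order-1 term: 2x^2 + (20/3)x + 5/6
order-2 term: (4/3)x + 20/9
order-3 term: 8/27
the series for exp((2/3)D) f terminates at order 3
exp((2/3)D) f = x^3 + 7x^2 + (37/4)x + 181/54
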